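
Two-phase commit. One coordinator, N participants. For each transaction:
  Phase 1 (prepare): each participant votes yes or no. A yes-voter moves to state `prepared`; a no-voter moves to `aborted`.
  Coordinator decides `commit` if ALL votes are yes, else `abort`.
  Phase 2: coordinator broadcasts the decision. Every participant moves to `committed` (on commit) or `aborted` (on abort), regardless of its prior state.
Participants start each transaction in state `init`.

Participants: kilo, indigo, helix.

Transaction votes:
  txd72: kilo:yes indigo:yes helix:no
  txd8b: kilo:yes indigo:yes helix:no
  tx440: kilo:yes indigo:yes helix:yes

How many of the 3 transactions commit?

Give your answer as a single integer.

txd72: no from helix -> abort (commits=0)
txd8b: no from helix -> abort (commits=0)
tx440: all yes -> commit (commits=1)

Answer: 1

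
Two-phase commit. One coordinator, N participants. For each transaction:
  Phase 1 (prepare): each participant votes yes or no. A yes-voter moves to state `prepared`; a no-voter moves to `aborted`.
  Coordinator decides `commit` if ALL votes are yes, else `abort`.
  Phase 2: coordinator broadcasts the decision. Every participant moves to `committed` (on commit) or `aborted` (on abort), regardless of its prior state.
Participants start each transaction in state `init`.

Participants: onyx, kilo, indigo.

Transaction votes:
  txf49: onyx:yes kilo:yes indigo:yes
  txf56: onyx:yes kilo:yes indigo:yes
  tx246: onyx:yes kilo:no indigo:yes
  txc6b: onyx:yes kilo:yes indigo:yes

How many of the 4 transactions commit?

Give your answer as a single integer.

Answer: 3

Derivation:
txf49: all yes -> commit (commits=1)
txf56: all yes -> commit (commits=2)
tx246: no from kilo -> abort (commits=2)
txc6b: all yes -> commit (commits=3)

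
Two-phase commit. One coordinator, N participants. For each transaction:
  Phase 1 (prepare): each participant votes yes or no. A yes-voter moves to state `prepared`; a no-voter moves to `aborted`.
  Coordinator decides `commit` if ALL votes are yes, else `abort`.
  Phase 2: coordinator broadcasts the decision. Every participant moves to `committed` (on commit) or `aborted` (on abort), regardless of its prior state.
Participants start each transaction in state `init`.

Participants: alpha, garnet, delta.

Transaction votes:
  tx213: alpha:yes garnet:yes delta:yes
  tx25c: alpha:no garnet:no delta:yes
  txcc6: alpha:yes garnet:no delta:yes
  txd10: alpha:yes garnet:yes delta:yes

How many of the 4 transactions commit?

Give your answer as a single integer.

Answer: 2

Derivation:
tx213: all yes -> commit (commits=1)
tx25c: no from alpha, garnet -> abort (commits=1)
txcc6: no from garnet -> abort (commits=1)
txd10: all yes -> commit (commits=2)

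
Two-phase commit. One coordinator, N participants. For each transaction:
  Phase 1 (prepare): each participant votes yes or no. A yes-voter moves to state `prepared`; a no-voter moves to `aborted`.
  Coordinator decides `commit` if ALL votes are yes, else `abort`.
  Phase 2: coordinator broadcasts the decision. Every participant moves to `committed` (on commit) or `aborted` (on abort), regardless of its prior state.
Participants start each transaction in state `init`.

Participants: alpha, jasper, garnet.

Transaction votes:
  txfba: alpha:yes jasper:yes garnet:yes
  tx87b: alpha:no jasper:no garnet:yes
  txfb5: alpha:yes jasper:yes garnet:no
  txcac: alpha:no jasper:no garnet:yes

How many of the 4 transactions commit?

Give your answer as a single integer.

Answer: 1

Derivation:
txfba: all yes -> commit (commits=1)
tx87b: no from alpha, jasper -> abort (commits=1)
txfb5: no from garnet -> abort (commits=1)
txcac: no from alpha, jasper -> abort (commits=1)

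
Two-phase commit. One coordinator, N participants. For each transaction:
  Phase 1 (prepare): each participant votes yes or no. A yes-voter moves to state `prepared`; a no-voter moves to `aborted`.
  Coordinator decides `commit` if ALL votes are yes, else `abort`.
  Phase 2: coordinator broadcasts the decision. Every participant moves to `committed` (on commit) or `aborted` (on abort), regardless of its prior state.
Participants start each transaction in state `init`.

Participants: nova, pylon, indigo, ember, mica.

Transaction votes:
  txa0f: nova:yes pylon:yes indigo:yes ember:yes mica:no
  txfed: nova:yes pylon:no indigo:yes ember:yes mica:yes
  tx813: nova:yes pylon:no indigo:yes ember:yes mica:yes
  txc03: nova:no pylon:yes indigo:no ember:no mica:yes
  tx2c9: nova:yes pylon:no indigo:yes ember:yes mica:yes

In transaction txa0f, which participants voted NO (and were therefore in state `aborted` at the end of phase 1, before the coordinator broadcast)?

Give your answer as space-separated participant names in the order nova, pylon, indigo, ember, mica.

Answer: mica

Derivation:
Txn txa0f phase 1: nova yes -> prepared; pylon yes -> prepared; indigo yes -> prepared; ember yes -> prepared; mica no -> aborted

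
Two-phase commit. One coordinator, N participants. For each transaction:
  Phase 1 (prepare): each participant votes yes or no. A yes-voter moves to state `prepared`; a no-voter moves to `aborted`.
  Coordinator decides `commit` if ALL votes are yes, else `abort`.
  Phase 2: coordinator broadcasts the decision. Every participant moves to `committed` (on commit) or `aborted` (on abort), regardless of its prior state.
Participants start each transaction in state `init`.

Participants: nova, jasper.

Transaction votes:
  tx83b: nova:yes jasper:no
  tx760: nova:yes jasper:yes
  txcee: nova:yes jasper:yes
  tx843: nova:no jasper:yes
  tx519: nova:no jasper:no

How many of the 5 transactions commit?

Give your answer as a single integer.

tx83b: no from jasper -> abort (commits=0)
tx760: all yes -> commit (commits=1)
txcee: all yes -> commit (commits=2)
tx843: no from nova -> abort (commits=2)
tx519: no from nova, jasper -> abort (commits=2)

Answer: 2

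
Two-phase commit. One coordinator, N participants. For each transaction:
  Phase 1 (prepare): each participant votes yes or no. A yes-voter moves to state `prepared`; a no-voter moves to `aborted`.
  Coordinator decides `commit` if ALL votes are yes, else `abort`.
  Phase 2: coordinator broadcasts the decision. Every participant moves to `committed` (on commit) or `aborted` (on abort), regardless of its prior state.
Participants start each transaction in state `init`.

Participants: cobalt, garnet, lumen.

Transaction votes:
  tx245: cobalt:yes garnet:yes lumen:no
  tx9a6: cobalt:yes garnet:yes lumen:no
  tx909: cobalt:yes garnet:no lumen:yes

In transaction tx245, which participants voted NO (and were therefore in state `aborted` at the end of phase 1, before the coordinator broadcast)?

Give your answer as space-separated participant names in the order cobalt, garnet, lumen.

Answer: lumen

Derivation:
Txn tx245 phase 1: cobalt yes -> prepared; garnet yes -> prepared; lumen no -> aborted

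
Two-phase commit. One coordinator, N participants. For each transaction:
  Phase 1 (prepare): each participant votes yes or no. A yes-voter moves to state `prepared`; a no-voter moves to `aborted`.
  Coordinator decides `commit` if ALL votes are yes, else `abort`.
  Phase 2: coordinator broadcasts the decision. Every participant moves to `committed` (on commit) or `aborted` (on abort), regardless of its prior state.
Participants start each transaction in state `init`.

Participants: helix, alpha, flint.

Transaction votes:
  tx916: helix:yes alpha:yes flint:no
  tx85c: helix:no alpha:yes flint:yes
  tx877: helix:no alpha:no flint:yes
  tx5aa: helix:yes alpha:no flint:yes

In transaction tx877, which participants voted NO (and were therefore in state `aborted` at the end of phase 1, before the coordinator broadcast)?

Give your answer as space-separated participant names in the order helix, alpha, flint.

Txn tx877 phase 1: helix no -> aborted; alpha no -> aborted; flint yes -> prepared

Answer: helix alpha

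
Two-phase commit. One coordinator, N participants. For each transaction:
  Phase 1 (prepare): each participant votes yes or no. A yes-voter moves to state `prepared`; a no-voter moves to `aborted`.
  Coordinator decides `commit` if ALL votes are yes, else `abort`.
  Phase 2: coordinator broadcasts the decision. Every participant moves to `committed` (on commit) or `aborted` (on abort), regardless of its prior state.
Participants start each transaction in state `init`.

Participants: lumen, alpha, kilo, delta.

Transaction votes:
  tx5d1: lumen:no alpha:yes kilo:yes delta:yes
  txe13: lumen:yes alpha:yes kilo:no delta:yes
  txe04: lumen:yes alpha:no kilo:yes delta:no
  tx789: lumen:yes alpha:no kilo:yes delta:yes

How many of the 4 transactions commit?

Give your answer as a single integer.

Answer: 0

Derivation:
tx5d1: no from lumen -> abort (commits=0)
txe13: no from kilo -> abort (commits=0)
txe04: no from alpha, delta -> abort (commits=0)
tx789: no from alpha -> abort (commits=0)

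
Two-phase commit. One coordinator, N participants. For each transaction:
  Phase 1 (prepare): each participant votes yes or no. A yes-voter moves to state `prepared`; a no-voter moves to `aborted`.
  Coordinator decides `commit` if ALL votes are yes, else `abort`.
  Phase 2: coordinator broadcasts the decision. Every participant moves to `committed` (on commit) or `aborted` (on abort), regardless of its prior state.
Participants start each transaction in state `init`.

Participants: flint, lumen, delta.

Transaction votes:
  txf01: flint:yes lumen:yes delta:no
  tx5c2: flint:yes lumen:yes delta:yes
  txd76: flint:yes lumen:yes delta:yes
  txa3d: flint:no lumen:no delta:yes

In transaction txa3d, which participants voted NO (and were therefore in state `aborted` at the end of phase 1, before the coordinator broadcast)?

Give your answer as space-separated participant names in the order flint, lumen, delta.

Txn txa3d phase 1: flint no -> aborted; lumen no -> aborted; delta yes -> prepared

Answer: flint lumen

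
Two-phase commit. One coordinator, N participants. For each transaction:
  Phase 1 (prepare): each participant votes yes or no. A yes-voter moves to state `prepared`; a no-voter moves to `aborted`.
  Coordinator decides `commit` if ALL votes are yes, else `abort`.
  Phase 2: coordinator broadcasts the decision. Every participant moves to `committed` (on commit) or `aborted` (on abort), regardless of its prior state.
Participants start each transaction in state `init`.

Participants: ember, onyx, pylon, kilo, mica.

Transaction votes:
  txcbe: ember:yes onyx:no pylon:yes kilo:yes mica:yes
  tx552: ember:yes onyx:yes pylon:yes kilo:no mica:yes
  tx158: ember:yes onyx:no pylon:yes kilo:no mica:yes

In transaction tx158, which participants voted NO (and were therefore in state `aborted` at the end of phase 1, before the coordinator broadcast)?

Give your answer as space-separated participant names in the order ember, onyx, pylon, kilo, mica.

Txn tx158 phase 1: ember yes -> prepared; onyx no -> aborted; pylon yes -> prepared; kilo no -> aborted; mica yes -> prepared

Answer: onyx kilo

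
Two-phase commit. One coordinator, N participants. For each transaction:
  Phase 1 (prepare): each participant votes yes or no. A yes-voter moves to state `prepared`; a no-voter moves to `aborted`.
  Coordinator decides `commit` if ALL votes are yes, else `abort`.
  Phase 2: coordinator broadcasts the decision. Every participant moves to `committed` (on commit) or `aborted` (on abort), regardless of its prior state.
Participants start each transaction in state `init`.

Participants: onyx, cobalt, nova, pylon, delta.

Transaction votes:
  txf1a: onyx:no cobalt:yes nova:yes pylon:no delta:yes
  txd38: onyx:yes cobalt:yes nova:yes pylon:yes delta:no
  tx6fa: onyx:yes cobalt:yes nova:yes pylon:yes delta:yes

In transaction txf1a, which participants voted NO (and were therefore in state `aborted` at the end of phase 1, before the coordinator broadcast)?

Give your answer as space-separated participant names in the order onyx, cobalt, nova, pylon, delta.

Txn txf1a phase 1: onyx no -> aborted; cobalt yes -> prepared; nova yes -> prepared; pylon no -> aborted; delta yes -> prepared

Answer: onyx pylon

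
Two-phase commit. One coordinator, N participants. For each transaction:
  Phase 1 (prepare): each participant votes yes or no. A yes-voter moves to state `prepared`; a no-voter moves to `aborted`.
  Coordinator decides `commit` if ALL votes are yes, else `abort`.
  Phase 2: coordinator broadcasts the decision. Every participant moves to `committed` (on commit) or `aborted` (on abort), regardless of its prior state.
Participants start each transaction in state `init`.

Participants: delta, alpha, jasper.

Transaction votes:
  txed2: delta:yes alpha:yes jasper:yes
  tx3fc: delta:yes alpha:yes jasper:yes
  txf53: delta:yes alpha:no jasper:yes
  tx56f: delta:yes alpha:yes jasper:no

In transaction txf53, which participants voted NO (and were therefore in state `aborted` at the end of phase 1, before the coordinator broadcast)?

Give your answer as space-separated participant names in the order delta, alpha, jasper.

Txn txf53 phase 1: delta yes -> prepared; alpha no -> aborted; jasper yes -> prepared

Answer: alpha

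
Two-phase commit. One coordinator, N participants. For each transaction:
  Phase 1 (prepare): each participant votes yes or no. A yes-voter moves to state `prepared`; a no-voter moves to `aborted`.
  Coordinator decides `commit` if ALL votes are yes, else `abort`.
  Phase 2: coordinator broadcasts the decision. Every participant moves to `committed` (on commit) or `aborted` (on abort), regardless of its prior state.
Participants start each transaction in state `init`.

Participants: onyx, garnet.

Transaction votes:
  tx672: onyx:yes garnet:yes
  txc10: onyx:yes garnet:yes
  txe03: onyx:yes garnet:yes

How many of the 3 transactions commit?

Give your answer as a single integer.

Answer: 3

Derivation:
tx672: all yes -> commit (commits=1)
txc10: all yes -> commit (commits=2)
txe03: all yes -> commit (commits=3)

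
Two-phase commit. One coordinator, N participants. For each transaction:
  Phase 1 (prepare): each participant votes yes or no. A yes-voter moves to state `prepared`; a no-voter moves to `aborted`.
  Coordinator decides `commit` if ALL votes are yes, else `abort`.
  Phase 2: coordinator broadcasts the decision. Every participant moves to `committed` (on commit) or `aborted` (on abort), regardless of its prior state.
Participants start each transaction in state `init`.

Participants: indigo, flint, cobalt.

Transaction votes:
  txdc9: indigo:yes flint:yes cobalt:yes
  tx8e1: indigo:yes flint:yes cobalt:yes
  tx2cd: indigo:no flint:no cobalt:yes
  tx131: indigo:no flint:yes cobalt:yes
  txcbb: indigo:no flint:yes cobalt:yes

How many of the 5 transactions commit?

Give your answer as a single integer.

Answer: 2

Derivation:
txdc9: all yes -> commit (commits=1)
tx8e1: all yes -> commit (commits=2)
tx2cd: no from indigo, flint -> abort (commits=2)
tx131: no from indigo -> abort (commits=2)
txcbb: no from indigo -> abort (commits=2)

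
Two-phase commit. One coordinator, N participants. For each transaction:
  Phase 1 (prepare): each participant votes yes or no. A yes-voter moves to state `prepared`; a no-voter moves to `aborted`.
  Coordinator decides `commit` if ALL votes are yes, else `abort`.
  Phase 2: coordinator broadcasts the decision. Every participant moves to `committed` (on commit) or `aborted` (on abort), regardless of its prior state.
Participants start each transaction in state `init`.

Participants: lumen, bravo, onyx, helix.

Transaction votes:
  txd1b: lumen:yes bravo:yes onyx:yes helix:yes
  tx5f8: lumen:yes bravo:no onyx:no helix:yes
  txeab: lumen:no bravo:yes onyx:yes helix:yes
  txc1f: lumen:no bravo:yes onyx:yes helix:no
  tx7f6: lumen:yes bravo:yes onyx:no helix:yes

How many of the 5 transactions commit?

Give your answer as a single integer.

Answer: 1

Derivation:
txd1b: all yes -> commit (commits=1)
tx5f8: no from bravo, onyx -> abort (commits=1)
txeab: no from lumen -> abort (commits=1)
txc1f: no from lumen, helix -> abort (commits=1)
tx7f6: no from onyx -> abort (commits=1)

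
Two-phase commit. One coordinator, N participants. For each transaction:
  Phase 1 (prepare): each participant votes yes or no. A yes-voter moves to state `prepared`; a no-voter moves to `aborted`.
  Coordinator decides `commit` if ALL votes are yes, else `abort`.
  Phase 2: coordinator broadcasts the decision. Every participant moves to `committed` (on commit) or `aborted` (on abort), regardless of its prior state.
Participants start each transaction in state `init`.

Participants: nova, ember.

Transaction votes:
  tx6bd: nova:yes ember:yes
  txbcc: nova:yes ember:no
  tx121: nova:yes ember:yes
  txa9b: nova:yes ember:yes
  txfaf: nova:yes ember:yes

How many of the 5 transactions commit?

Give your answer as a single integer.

tx6bd: all yes -> commit (commits=1)
txbcc: no from ember -> abort (commits=1)
tx121: all yes -> commit (commits=2)
txa9b: all yes -> commit (commits=3)
txfaf: all yes -> commit (commits=4)

Answer: 4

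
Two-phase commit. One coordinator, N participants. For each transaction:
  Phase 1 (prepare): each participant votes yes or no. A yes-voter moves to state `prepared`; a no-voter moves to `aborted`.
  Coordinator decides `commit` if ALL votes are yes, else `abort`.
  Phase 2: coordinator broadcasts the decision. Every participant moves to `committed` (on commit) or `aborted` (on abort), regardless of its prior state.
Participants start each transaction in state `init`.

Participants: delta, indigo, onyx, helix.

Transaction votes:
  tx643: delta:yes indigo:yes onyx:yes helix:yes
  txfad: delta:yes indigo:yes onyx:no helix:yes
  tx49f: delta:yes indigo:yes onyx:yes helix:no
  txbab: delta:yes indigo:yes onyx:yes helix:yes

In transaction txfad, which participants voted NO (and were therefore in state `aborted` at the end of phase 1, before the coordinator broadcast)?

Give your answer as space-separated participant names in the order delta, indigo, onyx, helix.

Txn txfad phase 1: delta yes -> prepared; indigo yes -> prepared; onyx no -> aborted; helix yes -> prepared

Answer: onyx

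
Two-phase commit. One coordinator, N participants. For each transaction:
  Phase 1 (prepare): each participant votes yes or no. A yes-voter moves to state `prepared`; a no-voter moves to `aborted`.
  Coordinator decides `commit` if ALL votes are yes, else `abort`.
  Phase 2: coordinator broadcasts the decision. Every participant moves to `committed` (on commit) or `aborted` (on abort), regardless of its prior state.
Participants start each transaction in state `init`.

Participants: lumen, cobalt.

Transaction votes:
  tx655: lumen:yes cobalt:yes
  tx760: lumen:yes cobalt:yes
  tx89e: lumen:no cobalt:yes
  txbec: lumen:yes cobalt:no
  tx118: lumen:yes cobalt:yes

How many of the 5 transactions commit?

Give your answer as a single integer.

Answer: 3

Derivation:
tx655: all yes -> commit (commits=1)
tx760: all yes -> commit (commits=2)
tx89e: no from lumen -> abort (commits=2)
txbec: no from cobalt -> abort (commits=2)
tx118: all yes -> commit (commits=3)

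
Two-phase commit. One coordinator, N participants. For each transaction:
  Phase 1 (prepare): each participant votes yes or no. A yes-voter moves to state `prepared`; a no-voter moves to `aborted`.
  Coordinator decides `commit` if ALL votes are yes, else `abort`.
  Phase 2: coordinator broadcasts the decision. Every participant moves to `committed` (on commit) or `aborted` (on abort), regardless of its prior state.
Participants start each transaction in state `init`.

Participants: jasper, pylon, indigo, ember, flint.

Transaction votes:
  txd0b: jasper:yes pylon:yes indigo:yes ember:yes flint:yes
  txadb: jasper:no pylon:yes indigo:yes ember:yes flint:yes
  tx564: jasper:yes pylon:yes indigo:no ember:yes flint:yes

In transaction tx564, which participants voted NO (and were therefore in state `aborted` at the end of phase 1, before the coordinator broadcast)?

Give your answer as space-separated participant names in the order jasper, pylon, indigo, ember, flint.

Answer: indigo

Derivation:
Txn tx564 phase 1: jasper yes -> prepared; pylon yes -> prepared; indigo no -> aborted; ember yes -> prepared; flint yes -> prepared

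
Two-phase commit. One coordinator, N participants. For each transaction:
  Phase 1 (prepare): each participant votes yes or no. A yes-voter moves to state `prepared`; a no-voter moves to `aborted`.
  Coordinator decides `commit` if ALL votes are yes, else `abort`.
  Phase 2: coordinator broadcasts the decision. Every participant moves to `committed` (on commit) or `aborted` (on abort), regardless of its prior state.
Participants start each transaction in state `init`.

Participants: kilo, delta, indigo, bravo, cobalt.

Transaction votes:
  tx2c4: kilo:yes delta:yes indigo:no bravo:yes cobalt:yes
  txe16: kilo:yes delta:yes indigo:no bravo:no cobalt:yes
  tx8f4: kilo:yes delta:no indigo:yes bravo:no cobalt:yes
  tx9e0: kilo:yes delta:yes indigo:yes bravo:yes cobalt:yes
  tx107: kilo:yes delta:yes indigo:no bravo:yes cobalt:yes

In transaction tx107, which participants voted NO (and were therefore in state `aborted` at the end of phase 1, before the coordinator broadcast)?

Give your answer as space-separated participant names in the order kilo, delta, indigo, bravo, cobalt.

Answer: indigo

Derivation:
Txn tx107 phase 1: kilo yes -> prepared; delta yes -> prepared; indigo no -> aborted; bravo yes -> prepared; cobalt yes -> prepared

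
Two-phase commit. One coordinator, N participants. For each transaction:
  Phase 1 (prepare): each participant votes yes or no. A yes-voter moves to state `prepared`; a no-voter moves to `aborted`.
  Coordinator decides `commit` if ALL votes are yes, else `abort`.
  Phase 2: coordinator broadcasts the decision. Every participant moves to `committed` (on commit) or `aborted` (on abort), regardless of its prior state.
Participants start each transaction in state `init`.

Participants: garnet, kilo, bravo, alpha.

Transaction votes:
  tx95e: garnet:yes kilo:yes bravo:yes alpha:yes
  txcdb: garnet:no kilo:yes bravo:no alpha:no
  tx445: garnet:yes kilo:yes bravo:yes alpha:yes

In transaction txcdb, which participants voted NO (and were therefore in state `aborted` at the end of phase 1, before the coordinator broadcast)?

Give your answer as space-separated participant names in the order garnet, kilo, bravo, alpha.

Answer: garnet bravo alpha

Derivation:
Txn txcdb phase 1: garnet no -> aborted; kilo yes -> prepared; bravo no -> aborted; alpha no -> aborted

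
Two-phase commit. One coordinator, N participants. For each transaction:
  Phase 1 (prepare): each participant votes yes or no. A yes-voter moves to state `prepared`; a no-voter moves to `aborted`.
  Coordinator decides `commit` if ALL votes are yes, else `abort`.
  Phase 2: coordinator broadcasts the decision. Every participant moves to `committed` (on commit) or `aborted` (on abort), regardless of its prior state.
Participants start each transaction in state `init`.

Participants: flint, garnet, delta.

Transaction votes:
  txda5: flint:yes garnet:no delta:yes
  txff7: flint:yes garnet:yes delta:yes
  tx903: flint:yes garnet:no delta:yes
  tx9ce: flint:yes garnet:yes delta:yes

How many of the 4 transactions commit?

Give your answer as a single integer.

Answer: 2

Derivation:
txda5: no from garnet -> abort (commits=0)
txff7: all yes -> commit (commits=1)
tx903: no from garnet -> abort (commits=1)
tx9ce: all yes -> commit (commits=2)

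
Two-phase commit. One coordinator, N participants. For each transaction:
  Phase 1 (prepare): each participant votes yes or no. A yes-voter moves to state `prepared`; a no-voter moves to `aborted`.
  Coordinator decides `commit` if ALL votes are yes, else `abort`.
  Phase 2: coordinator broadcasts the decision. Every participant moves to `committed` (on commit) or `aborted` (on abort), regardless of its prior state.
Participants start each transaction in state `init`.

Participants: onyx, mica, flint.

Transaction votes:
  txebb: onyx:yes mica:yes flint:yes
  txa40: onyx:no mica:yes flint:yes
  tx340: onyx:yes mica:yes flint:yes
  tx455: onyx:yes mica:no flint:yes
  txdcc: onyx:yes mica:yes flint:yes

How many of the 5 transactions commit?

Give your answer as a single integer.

txebb: all yes -> commit (commits=1)
txa40: no from onyx -> abort (commits=1)
tx340: all yes -> commit (commits=2)
tx455: no from mica -> abort (commits=2)
txdcc: all yes -> commit (commits=3)

Answer: 3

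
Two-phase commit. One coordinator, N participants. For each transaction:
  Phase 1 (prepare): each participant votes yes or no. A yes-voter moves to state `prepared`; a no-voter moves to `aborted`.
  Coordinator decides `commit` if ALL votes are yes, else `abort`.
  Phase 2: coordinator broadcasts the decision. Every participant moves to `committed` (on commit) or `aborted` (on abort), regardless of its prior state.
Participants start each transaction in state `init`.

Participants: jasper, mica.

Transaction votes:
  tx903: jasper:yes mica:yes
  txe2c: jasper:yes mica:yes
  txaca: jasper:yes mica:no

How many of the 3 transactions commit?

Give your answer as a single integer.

Answer: 2

Derivation:
tx903: all yes -> commit (commits=1)
txe2c: all yes -> commit (commits=2)
txaca: no from mica -> abort (commits=2)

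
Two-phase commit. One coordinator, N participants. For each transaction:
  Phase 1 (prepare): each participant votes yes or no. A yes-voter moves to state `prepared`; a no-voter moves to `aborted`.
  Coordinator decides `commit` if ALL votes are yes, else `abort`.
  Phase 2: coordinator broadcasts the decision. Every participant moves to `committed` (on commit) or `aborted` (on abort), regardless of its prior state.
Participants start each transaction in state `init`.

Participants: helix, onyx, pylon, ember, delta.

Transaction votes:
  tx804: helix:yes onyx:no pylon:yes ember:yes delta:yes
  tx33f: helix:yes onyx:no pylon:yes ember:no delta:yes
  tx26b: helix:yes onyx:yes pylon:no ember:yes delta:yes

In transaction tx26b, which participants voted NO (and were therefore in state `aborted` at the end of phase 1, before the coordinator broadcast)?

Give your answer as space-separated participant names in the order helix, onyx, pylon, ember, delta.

Txn tx26b phase 1: helix yes -> prepared; onyx yes -> prepared; pylon no -> aborted; ember yes -> prepared; delta yes -> prepared

Answer: pylon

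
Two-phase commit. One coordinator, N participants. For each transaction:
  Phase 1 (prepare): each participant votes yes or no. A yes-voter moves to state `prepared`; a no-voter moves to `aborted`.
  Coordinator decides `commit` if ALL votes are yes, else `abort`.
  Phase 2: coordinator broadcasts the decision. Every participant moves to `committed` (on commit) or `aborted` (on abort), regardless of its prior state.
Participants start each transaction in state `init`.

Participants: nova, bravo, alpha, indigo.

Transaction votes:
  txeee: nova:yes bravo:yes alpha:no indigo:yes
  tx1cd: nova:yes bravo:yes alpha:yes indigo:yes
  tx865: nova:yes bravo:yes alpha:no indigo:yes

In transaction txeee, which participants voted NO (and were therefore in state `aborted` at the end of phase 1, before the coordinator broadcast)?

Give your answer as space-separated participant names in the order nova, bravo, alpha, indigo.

Txn txeee phase 1: nova yes -> prepared; bravo yes -> prepared; alpha no -> aborted; indigo yes -> prepared

Answer: alpha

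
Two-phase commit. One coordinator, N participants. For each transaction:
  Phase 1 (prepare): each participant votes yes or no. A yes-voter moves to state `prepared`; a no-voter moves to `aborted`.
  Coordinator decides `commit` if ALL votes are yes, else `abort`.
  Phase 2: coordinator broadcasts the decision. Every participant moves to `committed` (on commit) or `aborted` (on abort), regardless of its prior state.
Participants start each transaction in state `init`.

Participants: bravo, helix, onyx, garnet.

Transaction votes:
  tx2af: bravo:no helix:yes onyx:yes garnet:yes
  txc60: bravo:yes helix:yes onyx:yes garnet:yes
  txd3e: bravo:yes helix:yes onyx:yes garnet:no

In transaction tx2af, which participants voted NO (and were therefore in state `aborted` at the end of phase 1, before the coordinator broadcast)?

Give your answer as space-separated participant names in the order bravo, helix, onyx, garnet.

Txn tx2af phase 1: bravo no -> aborted; helix yes -> prepared; onyx yes -> prepared; garnet yes -> prepared

Answer: bravo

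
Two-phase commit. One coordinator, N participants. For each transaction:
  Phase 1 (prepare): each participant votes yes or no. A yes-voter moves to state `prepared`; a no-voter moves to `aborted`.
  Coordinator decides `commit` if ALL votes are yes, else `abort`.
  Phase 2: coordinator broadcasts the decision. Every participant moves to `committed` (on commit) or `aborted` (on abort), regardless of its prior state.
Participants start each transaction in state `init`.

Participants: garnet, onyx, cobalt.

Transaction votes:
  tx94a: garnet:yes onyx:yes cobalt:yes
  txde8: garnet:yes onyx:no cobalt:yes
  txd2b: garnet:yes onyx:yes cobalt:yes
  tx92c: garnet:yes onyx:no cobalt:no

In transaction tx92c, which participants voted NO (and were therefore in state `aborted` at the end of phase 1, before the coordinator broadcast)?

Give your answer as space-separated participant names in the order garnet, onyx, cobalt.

Answer: onyx cobalt

Derivation:
Txn tx92c phase 1: garnet yes -> prepared; onyx no -> aborted; cobalt no -> aborted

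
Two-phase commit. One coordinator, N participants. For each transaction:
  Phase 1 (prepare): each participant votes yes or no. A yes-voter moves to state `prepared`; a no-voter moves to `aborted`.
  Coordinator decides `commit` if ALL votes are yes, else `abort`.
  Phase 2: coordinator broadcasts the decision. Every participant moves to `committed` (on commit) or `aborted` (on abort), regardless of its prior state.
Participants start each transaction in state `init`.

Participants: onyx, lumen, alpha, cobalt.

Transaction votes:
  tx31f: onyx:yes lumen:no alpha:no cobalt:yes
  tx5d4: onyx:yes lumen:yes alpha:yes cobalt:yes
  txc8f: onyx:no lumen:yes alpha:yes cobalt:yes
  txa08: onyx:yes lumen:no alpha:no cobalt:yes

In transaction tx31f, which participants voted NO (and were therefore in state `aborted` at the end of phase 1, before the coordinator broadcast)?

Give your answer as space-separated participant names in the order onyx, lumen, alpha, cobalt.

Answer: lumen alpha

Derivation:
Txn tx31f phase 1: onyx yes -> prepared; lumen no -> aborted; alpha no -> aborted; cobalt yes -> prepared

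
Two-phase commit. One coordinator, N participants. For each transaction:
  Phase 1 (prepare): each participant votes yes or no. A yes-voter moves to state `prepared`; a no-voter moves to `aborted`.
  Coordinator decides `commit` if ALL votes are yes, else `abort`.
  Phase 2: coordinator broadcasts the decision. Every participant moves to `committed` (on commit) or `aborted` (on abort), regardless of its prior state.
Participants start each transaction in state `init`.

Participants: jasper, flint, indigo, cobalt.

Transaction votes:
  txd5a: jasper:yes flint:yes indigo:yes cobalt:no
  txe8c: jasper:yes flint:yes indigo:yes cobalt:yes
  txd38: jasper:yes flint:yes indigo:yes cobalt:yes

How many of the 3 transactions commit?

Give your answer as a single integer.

txd5a: no from cobalt -> abort (commits=0)
txe8c: all yes -> commit (commits=1)
txd38: all yes -> commit (commits=2)

Answer: 2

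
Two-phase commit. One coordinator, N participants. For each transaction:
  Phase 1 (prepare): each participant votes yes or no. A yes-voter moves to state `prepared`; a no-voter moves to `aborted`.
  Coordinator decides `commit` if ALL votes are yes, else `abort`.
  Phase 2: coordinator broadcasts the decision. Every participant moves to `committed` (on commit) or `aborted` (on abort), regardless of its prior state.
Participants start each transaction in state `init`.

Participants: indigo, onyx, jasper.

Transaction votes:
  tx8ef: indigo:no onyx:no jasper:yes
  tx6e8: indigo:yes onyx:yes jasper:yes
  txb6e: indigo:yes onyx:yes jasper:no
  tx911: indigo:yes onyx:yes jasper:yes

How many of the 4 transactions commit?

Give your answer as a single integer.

tx8ef: no from indigo, onyx -> abort (commits=0)
tx6e8: all yes -> commit (commits=1)
txb6e: no from jasper -> abort (commits=1)
tx911: all yes -> commit (commits=2)

Answer: 2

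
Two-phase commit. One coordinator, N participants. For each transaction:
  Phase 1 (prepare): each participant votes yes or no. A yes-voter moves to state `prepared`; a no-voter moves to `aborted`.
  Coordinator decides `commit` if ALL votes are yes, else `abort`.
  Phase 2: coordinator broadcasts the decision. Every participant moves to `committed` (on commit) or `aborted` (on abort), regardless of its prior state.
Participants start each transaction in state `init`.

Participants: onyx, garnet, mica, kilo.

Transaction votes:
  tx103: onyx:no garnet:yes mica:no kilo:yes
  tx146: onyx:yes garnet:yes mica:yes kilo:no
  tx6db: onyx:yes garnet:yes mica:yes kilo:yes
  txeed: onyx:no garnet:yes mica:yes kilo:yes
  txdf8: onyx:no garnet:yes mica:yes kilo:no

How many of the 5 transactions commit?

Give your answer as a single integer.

tx103: no from onyx, mica -> abort (commits=0)
tx146: no from kilo -> abort (commits=0)
tx6db: all yes -> commit (commits=1)
txeed: no from onyx -> abort (commits=1)
txdf8: no from onyx, kilo -> abort (commits=1)

Answer: 1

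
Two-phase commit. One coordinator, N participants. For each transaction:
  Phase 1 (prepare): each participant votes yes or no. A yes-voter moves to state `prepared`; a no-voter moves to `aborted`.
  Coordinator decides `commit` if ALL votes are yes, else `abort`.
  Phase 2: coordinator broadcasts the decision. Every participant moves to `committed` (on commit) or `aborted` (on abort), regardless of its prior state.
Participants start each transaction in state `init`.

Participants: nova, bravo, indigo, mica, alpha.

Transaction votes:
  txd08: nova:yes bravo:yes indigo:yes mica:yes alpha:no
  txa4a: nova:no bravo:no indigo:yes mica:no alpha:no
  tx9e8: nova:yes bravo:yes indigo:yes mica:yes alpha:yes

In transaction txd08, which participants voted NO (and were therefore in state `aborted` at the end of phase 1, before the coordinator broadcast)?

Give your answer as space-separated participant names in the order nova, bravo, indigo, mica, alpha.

Txn txd08 phase 1: nova yes -> prepared; bravo yes -> prepared; indigo yes -> prepared; mica yes -> prepared; alpha no -> aborted

Answer: alpha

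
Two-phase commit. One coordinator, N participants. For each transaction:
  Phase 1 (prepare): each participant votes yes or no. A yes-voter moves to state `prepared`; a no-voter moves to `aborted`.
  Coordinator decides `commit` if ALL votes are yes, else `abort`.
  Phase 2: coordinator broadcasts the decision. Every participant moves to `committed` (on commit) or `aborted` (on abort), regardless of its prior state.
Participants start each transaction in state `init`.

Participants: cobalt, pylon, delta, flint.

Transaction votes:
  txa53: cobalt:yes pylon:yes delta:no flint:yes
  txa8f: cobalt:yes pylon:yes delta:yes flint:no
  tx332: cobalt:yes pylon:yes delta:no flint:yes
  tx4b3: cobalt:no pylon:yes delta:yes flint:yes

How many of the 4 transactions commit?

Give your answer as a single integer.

txa53: no from delta -> abort (commits=0)
txa8f: no from flint -> abort (commits=0)
tx332: no from delta -> abort (commits=0)
tx4b3: no from cobalt -> abort (commits=0)

Answer: 0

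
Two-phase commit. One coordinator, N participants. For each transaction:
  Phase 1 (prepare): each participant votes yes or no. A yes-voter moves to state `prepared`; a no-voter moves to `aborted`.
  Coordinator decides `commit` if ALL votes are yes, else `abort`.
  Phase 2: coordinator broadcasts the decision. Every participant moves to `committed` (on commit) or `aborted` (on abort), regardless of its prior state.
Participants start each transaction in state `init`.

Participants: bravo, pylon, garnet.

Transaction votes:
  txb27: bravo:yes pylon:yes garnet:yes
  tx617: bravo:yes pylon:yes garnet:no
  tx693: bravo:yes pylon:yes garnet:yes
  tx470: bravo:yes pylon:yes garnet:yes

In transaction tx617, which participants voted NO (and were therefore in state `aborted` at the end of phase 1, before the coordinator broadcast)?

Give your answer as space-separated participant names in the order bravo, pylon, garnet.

Txn tx617 phase 1: bravo yes -> prepared; pylon yes -> prepared; garnet no -> aborted

Answer: garnet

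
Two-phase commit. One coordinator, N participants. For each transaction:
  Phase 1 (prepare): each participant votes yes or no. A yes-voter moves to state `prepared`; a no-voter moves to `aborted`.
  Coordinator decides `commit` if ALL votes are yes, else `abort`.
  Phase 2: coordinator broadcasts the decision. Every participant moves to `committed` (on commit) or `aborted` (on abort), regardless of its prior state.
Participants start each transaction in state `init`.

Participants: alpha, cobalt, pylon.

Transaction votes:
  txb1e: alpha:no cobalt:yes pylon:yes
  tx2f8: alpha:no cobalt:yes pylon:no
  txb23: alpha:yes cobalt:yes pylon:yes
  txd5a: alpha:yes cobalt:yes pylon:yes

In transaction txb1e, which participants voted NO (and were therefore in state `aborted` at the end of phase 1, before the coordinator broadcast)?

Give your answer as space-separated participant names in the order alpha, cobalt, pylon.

Answer: alpha

Derivation:
Txn txb1e phase 1: alpha no -> aborted; cobalt yes -> prepared; pylon yes -> prepared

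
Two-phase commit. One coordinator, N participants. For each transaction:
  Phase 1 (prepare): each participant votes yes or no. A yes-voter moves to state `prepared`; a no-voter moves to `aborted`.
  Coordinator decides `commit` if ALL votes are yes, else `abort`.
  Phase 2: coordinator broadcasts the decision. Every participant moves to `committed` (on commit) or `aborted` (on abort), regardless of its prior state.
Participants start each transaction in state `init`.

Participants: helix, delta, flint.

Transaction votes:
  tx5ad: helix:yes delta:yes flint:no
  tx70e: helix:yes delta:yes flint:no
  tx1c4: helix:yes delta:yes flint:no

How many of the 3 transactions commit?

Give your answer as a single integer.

Answer: 0

Derivation:
tx5ad: no from flint -> abort (commits=0)
tx70e: no from flint -> abort (commits=0)
tx1c4: no from flint -> abort (commits=0)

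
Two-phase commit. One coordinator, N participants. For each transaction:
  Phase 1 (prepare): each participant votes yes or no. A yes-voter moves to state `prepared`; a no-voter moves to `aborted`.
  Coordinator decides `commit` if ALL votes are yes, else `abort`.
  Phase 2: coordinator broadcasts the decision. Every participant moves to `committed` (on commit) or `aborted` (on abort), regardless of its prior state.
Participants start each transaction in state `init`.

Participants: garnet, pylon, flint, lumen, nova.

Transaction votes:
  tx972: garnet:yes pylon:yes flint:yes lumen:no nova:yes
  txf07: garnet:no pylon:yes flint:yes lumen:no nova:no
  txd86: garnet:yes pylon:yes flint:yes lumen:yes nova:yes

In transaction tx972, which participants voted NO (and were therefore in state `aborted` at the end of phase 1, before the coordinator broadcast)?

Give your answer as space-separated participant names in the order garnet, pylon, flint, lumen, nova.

Txn tx972 phase 1: garnet yes -> prepared; pylon yes -> prepared; flint yes -> prepared; lumen no -> aborted; nova yes -> prepared

Answer: lumen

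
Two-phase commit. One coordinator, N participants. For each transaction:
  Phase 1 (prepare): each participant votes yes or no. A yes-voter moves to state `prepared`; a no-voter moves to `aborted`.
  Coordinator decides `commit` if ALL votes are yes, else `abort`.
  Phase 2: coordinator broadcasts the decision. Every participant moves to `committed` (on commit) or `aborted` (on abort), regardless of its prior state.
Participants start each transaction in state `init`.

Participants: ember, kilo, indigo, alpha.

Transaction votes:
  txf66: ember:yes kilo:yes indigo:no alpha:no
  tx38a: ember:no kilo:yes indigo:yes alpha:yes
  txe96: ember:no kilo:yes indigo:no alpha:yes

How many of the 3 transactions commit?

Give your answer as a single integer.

Answer: 0

Derivation:
txf66: no from indigo, alpha -> abort (commits=0)
tx38a: no from ember -> abort (commits=0)
txe96: no from ember, indigo -> abort (commits=0)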